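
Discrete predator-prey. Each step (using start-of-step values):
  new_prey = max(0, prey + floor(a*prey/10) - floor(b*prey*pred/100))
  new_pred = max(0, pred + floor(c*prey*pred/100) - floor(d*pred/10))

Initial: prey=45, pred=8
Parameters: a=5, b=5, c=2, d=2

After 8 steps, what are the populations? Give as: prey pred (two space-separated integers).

Answer: 0 17

Derivation:
Step 1: prey: 45+22-18=49; pred: 8+7-1=14
Step 2: prey: 49+24-34=39; pred: 14+13-2=25
Step 3: prey: 39+19-48=10; pred: 25+19-5=39
Step 4: prey: 10+5-19=0; pred: 39+7-7=39
Step 5: prey: 0+0-0=0; pred: 39+0-7=32
Step 6: prey: 0+0-0=0; pred: 32+0-6=26
Step 7: prey: 0+0-0=0; pred: 26+0-5=21
Step 8: prey: 0+0-0=0; pred: 21+0-4=17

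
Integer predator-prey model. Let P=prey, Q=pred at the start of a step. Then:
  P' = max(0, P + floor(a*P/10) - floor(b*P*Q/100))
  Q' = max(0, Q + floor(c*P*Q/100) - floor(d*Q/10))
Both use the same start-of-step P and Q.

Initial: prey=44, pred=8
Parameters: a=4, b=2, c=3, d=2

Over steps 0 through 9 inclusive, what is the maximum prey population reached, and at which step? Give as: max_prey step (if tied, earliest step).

Answer: 57 2

Derivation:
Step 1: prey: 44+17-7=54; pred: 8+10-1=17
Step 2: prey: 54+21-18=57; pred: 17+27-3=41
Step 3: prey: 57+22-46=33; pred: 41+70-8=103
Step 4: prey: 33+13-67=0; pred: 103+101-20=184
Step 5: prey: 0+0-0=0; pred: 184+0-36=148
Step 6: prey: 0+0-0=0; pred: 148+0-29=119
Step 7: prey: 0+0-0=0; pred: 119+0-23=96
Step 8: prey: 0+0-0=0; pred: 96+0-19=77
Step 9: prey: 0+0-0=0; pred: 77+0-15=62
Max prey = 57 at step 2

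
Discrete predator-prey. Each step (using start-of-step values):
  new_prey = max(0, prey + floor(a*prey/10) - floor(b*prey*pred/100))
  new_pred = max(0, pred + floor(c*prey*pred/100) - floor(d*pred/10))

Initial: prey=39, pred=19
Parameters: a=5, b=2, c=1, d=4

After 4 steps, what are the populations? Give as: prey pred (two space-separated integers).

Answer: 58 26

Derivation:
Step 1: prey: 39+19-14=44; pred: 19+7-7=19
Step 2: prey: 44+22-16=50; pred: 19+8-7=20
Step 3: prey: 50+25-20=55; pred: 20+10-8=22
Step 4: prey: 55+27-24=58; pred: 22+12-8=26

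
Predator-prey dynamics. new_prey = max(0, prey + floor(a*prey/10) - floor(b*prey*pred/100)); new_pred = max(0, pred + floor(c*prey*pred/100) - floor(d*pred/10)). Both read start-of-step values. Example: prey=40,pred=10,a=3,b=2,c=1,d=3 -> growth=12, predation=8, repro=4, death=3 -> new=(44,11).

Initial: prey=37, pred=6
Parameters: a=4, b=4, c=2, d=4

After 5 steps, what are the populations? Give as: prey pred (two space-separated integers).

Step 1: prey: 37+14-8=43; pred: 6+4-2=8
Step 2: prey: 43+17-13=47; pred: 8+6-3=11
Step 3: prey: 47+18-20=45; pred: 11+10-4=17
Step 4: prey: 45+18-30=33; pred: 17+15-6=26
Step 5: prey: 33+13-34=12; pred: 26+17-10=33

Answer: 12 33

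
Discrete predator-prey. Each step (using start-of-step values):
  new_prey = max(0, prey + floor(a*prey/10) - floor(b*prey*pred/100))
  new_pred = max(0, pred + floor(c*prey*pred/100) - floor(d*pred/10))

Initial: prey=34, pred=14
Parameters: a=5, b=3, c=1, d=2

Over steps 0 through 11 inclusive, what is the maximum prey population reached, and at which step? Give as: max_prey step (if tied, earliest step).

Answer: 38 2

Derivation:
Step 1: prey: 34+17-14=37; pred: 14+4-2=16
Step 2: prey: 37+18-17=38; pred: 16+5-3=18
Step 3: prey: 38+19-20=37; pred: 18+6-3=21
Step 4: prey: 37+18-23=32; pred: 21+7-4=24
Step 5: prey: 32+16-23=25; pred: 24+7-4=27
Step 6: prey: 25+12-20=17; pred: 27+6-5=28
Step 7: prey: 17+8-14=11; pred: 28+4-5=27
Step 8: prey: 11+5-8=8; pred: 27+2-5=24
Step 9: prey: 8+4-5=7; pred: 24+1-4=21
Step 10: prey: 7+3-4=6; pred: 21+1-4=18
Step 11: prey: 6+3-3=6; pred: 18+1-3=16
Max prey = 38 at step 2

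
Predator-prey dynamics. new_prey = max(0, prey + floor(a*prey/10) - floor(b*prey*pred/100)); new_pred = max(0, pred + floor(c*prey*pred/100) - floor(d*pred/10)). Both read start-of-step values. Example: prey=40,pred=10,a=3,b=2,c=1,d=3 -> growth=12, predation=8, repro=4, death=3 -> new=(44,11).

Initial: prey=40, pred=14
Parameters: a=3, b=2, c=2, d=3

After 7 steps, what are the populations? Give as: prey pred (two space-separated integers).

Step 1: prey: 40+12-11=41; pred: 14+11-4=21
Step 2: prey: 41+12-17=36; pred: 21+17-6=32
Step 3: prey: 36+10-23=23; pred: 32+23-9=46
Step 4: prey: 23+6-21=8; pred: 46+21-13=54
Step 5: prey: 8+2-8=2; pred: 54+8-16=46
Step 6: prey: 2+0-1=1; pred: 46+1-13=34
Step 7: prey: 1+0-0=1; pred: 34+0-10=24

Answer: 1 24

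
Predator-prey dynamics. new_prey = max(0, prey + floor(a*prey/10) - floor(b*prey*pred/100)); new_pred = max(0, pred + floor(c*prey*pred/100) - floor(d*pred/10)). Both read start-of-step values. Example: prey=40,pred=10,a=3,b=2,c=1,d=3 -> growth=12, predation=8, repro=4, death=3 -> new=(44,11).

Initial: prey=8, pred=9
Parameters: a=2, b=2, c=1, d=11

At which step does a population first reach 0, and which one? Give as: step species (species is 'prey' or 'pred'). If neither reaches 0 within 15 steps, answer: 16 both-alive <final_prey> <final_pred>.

Step 1: prey: 8+1-1=8; pred: 9+0-9=0
First extinction: pred at step 1

Answer: 1 pred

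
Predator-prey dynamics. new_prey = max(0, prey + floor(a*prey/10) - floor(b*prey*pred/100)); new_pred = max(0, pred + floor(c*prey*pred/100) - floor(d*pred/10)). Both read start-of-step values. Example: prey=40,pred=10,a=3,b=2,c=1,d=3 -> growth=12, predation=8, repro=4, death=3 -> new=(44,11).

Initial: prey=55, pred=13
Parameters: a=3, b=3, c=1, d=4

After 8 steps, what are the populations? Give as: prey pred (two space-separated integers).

Step 1: prey: 55+16-21=50; pred: 13+7-5=15
Step 2: prey: 50+15-22=43; pred: 15+7-6=16
Step 3: prey: 43+12-20=35; pred: 16+6-6=16
Step 4: prey: 35+10-16=29; pred: 16+5-6=15
Step 5: prey: 29+8-13=24; pred: 15+4-6=13
Step 6: prey: 24+7-9=22; pred: 13+3-5=11
Step 7: prey: 22+6-7=21; pred: 11+2-4=9
Step 8: prey: 21+6-5=22; pred: 9+1-3=7

Answer: 22 7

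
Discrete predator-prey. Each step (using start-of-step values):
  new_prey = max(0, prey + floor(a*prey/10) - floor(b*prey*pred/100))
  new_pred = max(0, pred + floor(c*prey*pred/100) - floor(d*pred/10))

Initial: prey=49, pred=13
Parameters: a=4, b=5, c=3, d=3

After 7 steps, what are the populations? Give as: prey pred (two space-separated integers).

Step 1: prey: 49+19-31=37; pred: 13+19-3=29
Step 2: prey: 37+14-53=0; pred: 29+32-8=53
Step 3: prey: 0+0-0=0; pred: 53+0-15=38
Step 4: prey: 0+0-0=0; pred: 38+0-11=27
Step 5: prey: 0+0-0=0; pred: 27+0-8=19
Step 6: prey: 0+0-0=0; pred: 19+0-5=14
Step 7: prey: 0+0-0=0; pred: 14+0-4=10

Answer: 0 10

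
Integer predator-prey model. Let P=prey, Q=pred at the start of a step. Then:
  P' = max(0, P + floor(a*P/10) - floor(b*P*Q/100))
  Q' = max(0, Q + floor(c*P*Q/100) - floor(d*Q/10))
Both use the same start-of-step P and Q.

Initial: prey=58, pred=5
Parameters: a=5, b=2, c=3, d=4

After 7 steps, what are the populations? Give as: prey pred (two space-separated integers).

Answer: 0 89

Derivation:
Step 1: prey: 58+29-5=82; pred: 5+8-2=11
Step 2: prey: 82+41-18=105; pred: 11+27-4=34
Step 3: prey: 105+52-71=86; pred: 34+107-13=128
Step 4: prey: 86+43-220=0; pred: 128+330-51=407
Step 5: prey: 0+0-0=0; pred: 407+0-162=245
Step 6: prey: 0+0-0=0; pred: 245+0-98=147
Step 7: prey: 0+0-0=0; pred: 147+0-58=89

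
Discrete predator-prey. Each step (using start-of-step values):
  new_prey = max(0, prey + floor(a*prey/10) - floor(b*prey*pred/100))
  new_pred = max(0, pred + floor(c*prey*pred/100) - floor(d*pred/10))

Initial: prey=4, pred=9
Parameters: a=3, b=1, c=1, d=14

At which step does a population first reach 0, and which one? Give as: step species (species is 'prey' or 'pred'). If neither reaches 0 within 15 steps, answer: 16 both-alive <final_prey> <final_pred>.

Step 1: prey: 4+1-0=5; pred: 9+0-12=0
First extinction: pred at step 1

Answer: 1 pred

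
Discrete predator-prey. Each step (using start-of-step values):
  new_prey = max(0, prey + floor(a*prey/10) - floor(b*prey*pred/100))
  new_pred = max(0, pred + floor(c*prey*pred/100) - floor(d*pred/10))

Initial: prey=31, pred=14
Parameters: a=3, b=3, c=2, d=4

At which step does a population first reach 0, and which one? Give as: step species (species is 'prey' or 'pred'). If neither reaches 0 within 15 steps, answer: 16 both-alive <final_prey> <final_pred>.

Answer: 16 both-alive 31 3

Derivation:
Step 1: prey: 31+9-13=27; pred: 14+8-5=17
Step 2: prey: 27+8-13=22; pred: 17+9-6=20
Step 3: prey: 22+6-13=15; pred: 20+8-8=20
Step 4: prey: 15+4-9=10; pred: 20+6-8=18
Step 5: prey: 10+3-5=8; pred: 18+3-7=14
Step 6: prey: 8+2-3=7; pred: 14+2-5=11
Step 7: prey: 7+2-2=7; pred: 11+1-4=8
Step 8: prey: 7+2-1=8; pred: 8+1-3=6
Step 9: prey: 8+2-1=9; pred: 6+0-2=4
Step 10: prey: 9+2-1=10; pred: 4+0-1=3
Step 11: prey: 10+3-0=13; pred: 3+0-1=2
Step 12: prey: 13+3-0=16; pred: 2+0-0=2
Step 13: prey: 16+4-0=20; pred: 2+0-0=2
Step 14: prey: 20+6-1=25; pred: 2+0-0=2
Step 15: prey: 25+7-1=31; pred: 2+1-0=3
No extinction within 15 steps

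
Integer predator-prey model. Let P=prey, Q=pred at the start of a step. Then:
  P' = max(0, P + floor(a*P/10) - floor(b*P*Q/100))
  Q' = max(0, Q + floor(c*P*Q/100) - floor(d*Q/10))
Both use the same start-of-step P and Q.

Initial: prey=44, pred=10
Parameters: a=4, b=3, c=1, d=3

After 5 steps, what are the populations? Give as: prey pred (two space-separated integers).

Answer: 39 23

Derivation:
Step 1: prey: 44+17-13=48; pred: 10+4-3=11
Step 2: prey: 48+19-15=52; pred: 11+5-3=13
Step 3: prey: 52+20-20=52; pred: 13+6-3=16
Step 4: prey: 52+20-24=48; pred: 16+8-4=20
Step 5: prey: 48+19-28=39; pred: 20+9-6=23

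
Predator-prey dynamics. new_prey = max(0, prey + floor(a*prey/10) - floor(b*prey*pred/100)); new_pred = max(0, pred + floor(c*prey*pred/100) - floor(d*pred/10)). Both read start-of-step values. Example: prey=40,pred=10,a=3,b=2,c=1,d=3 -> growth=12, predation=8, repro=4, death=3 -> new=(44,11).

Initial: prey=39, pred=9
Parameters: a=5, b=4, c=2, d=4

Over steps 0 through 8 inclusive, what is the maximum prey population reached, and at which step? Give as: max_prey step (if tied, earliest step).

Answer: 44 1

Derivation:
Step 1: prey: 39+19-14=44; pred: 9+7-3=13
Step 2: prey: 44+22-22=44; pred: 13+11-5=19
Step 3: prey: 44+22-33=33; pred: 19+16-7=28
Step 4: prey: 33+16-36=13; pred: 28+18-11=35
Step 5: prey: 13+6-18=1; pred: 35+9-14=30
Step 6: prey: 1+0-1=0; pred: 30+0-12=18
Step 7: prey: 0+0-0=0; pred: 18+0-7=11
Step 8: prey: 0+0-0=0; pred: 11+0-4=7
Max prey = 44 at step 1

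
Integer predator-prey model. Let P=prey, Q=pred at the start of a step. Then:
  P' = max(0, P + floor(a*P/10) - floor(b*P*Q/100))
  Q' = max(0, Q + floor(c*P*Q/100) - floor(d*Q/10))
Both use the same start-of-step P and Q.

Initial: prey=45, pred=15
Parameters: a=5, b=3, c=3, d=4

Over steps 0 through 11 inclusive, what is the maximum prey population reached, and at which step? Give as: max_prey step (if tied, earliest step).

Step 1: prey: 45+22-20=47; pred: 15+20-6=29
Step 2: prey: 47+23-40=30; pred: 29+40-11=58
Step 3: prey: 30+15-52=0; pred: 58+52-23=87
Step 4: prey: 0+0-0=0; pred: 87+0-34=53
Step 5: prey: 0+0-0=0; pred: 53+0-21=32
Step 6: prey: 0+0-0=0; pred: 32+0-12=20
Step 7: prey: 0+0-0=0; pred: 20+0-8=12
Step 8: prey: 0+0-0=0; pred: 12+0-4=8
Step 9: prey: 0+0-0=0; pred: 8+0-3=5
Step 10: prey: 0+0-0=0; pred: 5+0-2=3
Step 11: prey: 0+0-0=0; pred: 3+0-1=2
Max prey = 47 at step 1

Answer: 47 1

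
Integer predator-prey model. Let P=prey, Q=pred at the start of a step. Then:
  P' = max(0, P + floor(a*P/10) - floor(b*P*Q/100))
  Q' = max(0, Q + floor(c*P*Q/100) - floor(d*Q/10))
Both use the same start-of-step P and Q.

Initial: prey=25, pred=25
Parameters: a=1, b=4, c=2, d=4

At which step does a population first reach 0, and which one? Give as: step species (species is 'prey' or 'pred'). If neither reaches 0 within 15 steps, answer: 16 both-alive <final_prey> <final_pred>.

Step 1: prey: 25+2-25=2; pred: 25+12-10=27
Step 2: prey: 2+0-2=0; pred: 27+1-10=18
First extinction: prey at step 2

Answer: 2 prey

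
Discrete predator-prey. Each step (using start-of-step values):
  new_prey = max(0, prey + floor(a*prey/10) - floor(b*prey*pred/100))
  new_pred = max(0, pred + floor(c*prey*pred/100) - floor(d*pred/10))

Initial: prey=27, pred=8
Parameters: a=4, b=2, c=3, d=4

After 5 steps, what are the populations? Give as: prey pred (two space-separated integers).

Answer: 11 86

Derivation:
Step 1: prey: 27+10-4=33; pred: 8+6-3=11
Step 2: prey: 33+13-7=39; pred: 11+10-4=17
Step 3: prey: 39+15-13=41; pred: 17+19-6=30
Step 4: prey: 41+16-24=33; pred: 30+36-12=54
Step 5: prey: 33+13-35=11; pred: 54+53-21=86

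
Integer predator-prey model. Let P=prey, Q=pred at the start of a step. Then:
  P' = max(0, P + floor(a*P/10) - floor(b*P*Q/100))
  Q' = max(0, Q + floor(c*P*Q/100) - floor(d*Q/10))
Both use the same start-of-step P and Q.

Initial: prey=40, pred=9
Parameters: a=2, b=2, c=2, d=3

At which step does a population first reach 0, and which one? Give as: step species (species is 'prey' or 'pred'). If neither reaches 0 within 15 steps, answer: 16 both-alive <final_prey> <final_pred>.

Step 1: prey: 40+8-7=41; pred: 9+7-2=14
Step 2: prey: 41+8-11=38; pred: 14+11-4=21
Step 3: prey: 38+7-15=30; pred: 21+15-6=30
Step 4: prey: 30+6-18=18; pred: 30+18-9=39
Step 5: prey: 18+3-14=7; pred: 39+14-11=42
Step 6: prey: 7+1-5=3; pred: 42+5-12=35
Step 7: prey: 3+0-2=1; pred: 35+2-10=27
Step 8: prey: 1+0-0=1; pred: 27+0-8=19
Step 9: prey: 1+0-0=1; pred: 19+0-5=14
Step 10: prey: 1+0-0=1; pred: 14+0-4=10
Step 11: prey: 1+0-0=1; pred: 10+0-3=7
Step 12: prey: 1+0-0=1; pred: 7+0-2=5
Step 13: prey: 1+0-0=1; pred: 5+0-1=4
Step 14: prey: 1+0-0=1; pred: 4+0-1=3
Step 15: prey: 1+0-0=1; pred: 3+0-0=3
No extinction within 15 steps

Answer: 16 both-alive 1 3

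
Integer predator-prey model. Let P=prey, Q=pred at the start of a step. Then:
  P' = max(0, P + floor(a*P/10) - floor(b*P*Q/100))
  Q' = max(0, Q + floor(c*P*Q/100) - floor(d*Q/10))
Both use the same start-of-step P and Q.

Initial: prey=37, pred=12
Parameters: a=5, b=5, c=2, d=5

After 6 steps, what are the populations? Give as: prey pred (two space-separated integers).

Answer: 10 7

Derivation:
Step 1: prey: 37+18-22=33; pred: 12+8-6=14
Step 2: prey: 33+16-23=26; pred: 14+9-7=16
Step 3: prey: 26+13-20=19; pred: 16+8-8=16
Step 4: prey: 19+9-15=13; pred: 16+6-8=14
Step 5: prey: 13+6-9=10; pred: 14+3-7=10
Step 6: prey: 10+5-5=10; pred: 10+2-5=7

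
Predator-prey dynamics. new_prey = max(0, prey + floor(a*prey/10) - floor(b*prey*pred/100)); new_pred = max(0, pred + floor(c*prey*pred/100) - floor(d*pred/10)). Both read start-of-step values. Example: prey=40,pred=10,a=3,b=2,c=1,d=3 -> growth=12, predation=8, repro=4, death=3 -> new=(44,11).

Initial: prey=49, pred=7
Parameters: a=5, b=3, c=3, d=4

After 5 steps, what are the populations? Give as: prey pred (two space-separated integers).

Answer: 0 80

Derivation:
Step 1: prey: 49+24-10=63; pred: 7+10-2=15
Step 2: prey: 63+31-28=66; pred: 15+28-6=37
Step 3: prey: 66+33-73=26; pred: 37+73-14=96
Step 4: prey: 26+13-74=0; pred: 96+74-38=132
Step 5: prey: 0+0-0=0; pred: 132+0-52=80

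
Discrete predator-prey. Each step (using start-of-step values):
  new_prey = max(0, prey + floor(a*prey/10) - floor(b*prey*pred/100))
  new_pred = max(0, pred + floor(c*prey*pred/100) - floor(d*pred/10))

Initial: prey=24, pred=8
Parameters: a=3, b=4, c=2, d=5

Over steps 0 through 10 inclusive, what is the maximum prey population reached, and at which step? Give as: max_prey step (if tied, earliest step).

Step 1: prey: 24+7-7=24; pred: 8+3-4=7
Step 2: prey: 24+7-6=25; pred: 7+3-3=7
Step 3: prey: 25+7-7=25; pred: 7+3-3=7
Step 4: prey: 25+7-7=25; pred: 7+3-3=7
Step 5: prey: 25+7-7=25; pred: 7+3-3=7
Step 6: prey: 25+7-7=25; pred: 7+3-3=7
Step 7: prey: 25+7-7=25; pred: 7+3-3=7
Step 8: prey: 25+7-7=25; pred: 7+3-3=7
Step 9: prey: 25+7-7=25; pred: 7+3-3=7
Step 10: prey: 25+7-7=25; pred: 7+3-3=7
Max prey = 25 at step 2

Answer: 25 2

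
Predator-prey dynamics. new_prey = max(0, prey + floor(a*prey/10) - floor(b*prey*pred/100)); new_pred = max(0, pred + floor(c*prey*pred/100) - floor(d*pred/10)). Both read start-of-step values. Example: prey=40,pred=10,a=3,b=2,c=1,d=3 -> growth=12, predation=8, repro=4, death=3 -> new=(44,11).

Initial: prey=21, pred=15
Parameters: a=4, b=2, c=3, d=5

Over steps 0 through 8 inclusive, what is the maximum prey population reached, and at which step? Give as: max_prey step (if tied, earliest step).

Answer: 25 2

Derivation:
Step 1: prey: 21+8-6=23; pred: 15+9-7=17
Step 2: prey: 23+9-7=25; pred: 17+11-8=20
Step 3: prey: 25+10-10=25; pred: 20+15-10=25
Step 4: prey: 25+10-12=23; pred: 25+18-12=31
Step 5: prey: 23+9-14=18; pred: 31+21-15=37
Step 6: prey: 18+7-13=12; pred: 37+19-18=38
Step 7: prey: 12+4-9=7; pred: 38+13-19=32
Step 8: prey: 7+2-4=5; pred: 32+6-16=22
Max prey = 25 at step 2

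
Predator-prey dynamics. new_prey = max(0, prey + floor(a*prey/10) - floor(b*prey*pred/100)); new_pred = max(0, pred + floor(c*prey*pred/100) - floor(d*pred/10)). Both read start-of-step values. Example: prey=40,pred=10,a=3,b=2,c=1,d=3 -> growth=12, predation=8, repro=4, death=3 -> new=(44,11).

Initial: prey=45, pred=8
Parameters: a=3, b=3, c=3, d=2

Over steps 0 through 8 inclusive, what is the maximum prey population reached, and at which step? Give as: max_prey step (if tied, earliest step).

Step 1: prey: 45+13-10=48; pred: 8+10-1=17
Step 2: prey: 48+14-24=38; pred: 17+24-3=38
Step 3: prey: 38+11-43=6; pred: 38+43-7=74
Step 4: prey: 6+1-13=0; pred: 74+13-14=73
Step 5: prey: 0+0-0=0; pred: 73+0-14=59
Step 6: prey: 0+0-0=0; pred: 59+0-11=48
Step 7: prey: 0+0-0=0; pred: 48+0-9=39
Step 8: prey: 0+0-0=0; pred: 39+0-7=32
Max prey = 48 at step 1

Answer: 48 1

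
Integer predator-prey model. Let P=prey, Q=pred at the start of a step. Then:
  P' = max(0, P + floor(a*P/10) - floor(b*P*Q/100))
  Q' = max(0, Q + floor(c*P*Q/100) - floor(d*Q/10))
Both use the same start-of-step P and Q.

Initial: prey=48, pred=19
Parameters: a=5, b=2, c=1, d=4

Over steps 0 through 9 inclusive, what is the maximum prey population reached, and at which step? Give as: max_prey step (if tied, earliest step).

Answer: 60 3

Derivation:
Step 1: prey: 48+24-18=54; pred: 19+9-7=21
Step 2: prey: 54+27-22=59; pred: 21+11-8=24
Step 3: prey: 59+29-28=60; pred: 24+14-9=29
Step 4: prey: 60+30-34=56; pred: 29+17-11=35
Step 5: prey: 56+28-39=45; pred: 35+19-14=40
Step 6: prey: 45+22-36=31; pred: 40+18-16=42
Step 7: prey: 31+15-26=20; pred: 42+13-16=39
Step 8: prey: 20+10-15=15; pred: 39+7-15=31
Step 9: prey: 15+7-9=13; pred: 31+4-12=23
Max prey = 60 at step 3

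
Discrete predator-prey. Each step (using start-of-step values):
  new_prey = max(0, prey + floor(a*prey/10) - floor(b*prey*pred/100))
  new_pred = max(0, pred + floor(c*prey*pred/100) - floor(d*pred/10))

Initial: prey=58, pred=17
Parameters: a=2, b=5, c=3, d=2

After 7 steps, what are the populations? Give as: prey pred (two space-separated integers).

Step 1: prey: 58+11-49=20; pred: 17+29-3=43
Step 2: prey: 20+4-43=0; pred: 43+25-8=60
Step 3: prey: 0+0-0=0; pred: 60+0-12=48
Step 4: prey: 0+0-0=0; pred: 48+0-9=39
Step 5: prey: 0+0-0=0; pred: 39+0-7=32
Step 6: prey: 0+0-0=0; pred: 32+0-6=26
Step 7: prey: 0+0-0=0; pred: 26+0-5=21

Answer: 0 21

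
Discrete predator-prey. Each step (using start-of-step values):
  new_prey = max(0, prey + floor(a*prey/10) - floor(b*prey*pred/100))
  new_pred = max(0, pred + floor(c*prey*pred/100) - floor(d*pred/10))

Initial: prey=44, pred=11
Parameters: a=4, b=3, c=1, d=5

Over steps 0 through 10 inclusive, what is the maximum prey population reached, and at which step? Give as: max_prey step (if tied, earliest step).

Step 1: prey: 44+17-14=47; pred: 11+4-5=10
Step 2: prey: 47+18-14=51; pred: 10+4-5=9
Step 3: prey: 51+20-13=58; pred: 9+4-4=9
Step 4: prey: 58+23-15=66; pred: 9+5-4=10
Step 5: prey: 66+26-19=73; pred: 10+6-5=11
Step 6: prey: 73+29-24=78; pred: 11+8-5=14
Step 7: prey: 78+31-32=77; pred: 14+10-7=17
Step 8: prey: 77+30-39=68; pred: 17+13-8=22
Step 9: prey: 68+27-44=51; pred: 22+14-11=25
Step 10: prey: 51+20-38=33; pred: 25+12-12=25
Max prey = 78 at step 6

Answer: 78 6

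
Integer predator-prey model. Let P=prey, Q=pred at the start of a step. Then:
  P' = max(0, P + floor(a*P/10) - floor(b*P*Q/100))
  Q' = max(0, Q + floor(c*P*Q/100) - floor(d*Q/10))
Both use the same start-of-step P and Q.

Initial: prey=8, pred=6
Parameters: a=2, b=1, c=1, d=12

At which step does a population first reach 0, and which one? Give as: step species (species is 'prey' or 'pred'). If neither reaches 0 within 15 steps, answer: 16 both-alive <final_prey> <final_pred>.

Answer: 1 pred

Derivation:
Step 1: prey: 8+1-0=9; pred: 6+0-7=0
First extinction: pred at step 1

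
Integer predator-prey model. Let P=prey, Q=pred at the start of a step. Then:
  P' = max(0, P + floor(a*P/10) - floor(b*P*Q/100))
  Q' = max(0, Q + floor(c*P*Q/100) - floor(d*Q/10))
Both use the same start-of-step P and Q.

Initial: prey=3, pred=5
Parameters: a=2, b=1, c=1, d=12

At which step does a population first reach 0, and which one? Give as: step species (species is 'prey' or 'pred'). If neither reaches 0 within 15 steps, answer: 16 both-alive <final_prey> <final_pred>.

Step 1: prey: 3+0-0=3; pred: 5+0-6=0
First extinction: pred at step 1

Answer: 1 pred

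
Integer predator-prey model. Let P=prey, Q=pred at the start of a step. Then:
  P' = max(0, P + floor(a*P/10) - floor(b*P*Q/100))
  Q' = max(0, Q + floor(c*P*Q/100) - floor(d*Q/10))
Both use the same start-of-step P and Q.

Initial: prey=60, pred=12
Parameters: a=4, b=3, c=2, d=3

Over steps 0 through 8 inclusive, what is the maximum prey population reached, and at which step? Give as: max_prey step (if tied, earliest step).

Step 1: prey: 60+24-21=63; pred: 12+14-3=23
Step 2: prey: 63+25-43=45; pred: 23+28-6=45
Step 3: prey: 45+18-60=3; pred: 45+40-13=72
Step 4: prey: 3+1-6=0; pred: 72+4-21=55
Step 5: prey: 0+0-0=0; pred: 55+0-16=39
Step 6: prey: 0+0-0=0; pred: 39+0-11=28
Step 7: prey: 0+0-0=0; pred: 28+0-8=20
Step 8: prey: 0+0-0=0; pred: 20+0-6=14
Max prey = 63 at step 1

Answer: 63 1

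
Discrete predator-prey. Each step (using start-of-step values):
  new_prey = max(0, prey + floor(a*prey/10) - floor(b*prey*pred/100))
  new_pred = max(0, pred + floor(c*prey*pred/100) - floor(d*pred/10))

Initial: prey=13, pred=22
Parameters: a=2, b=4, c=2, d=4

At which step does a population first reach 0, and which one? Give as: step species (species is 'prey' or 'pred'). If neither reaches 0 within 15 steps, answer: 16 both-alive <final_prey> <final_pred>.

Answer: 16 both-alive 1 2

Derivation:
Step 1: prey: 13+2-11=4; pred: 22+5-8=19
Step 2: prey: 4+0-3=1; pred: 19+1-7=13
Step 3: prey: 1+0-0=1; pred: 13+0-5=8
Step 4: prey: 1+0-0=1; pred: 8+0-3=5
Step 5: prey: 1+0-0=1; pred: 5+0-2=3
Step 6: prey: 1+0-0=1; pred: 3+0-1=2
Step 7: prey: 1+0-0=1; pred: 2+0-0=2
Steps 8-15: state stable at prey=1, pred=2 (no change)
No extinction within 15 steps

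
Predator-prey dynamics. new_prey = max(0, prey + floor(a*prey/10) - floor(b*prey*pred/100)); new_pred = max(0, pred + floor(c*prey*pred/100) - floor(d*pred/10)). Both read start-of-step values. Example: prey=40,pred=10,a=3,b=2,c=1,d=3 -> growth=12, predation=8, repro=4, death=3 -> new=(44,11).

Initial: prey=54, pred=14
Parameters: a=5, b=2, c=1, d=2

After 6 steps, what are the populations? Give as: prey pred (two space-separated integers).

Answer: 0 72

Derivation:
Step 1: prey: 54+27-15=66; pred: 14+7-2=19
Step 2: prey: 66+33-25=74; pred: 19+12-3=28
Step 3: prey: 74+37-41=70; pred: 28+20-5=43
Step 4: prey: 70+35-60=45; pred: 43+30-8=65
Step 5: prey: 45+22-58=9; pred: 65+29-13=81
Step 6: prey: 9+4-14=0; pred: 81+7-16=72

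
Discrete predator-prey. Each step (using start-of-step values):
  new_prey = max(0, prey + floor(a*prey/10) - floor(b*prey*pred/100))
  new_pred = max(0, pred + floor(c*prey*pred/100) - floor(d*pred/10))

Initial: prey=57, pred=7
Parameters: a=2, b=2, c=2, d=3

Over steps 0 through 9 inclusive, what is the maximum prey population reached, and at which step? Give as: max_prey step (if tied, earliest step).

Answer: 61 1

Derivation:
Step 1: prey: 57+11-7=61; pred: 7+7-2=12
Step 2: prey: 61+12-14=59; pred: 12+14-3=23
Step 3: prey: 59+11-27=43; pred: 23+27-6=44
Step 4: prey: 43+8-37=14; pred: 44+37-13=68
Step 5: prey: 14+2-19=0; pred: 68+19-20=67
Step 6: prey: 0+0-0=0; pred: 67+0-20=47
Step 7: prey: 0+0-0=0; pred: 47+0-14=33
Step 8: prey: 0+0-0=0; pred: 33+0-9=24
Step 9: prey: 0+0-0=0; pred: 24+0-7=17
Max prey = 61 at step 1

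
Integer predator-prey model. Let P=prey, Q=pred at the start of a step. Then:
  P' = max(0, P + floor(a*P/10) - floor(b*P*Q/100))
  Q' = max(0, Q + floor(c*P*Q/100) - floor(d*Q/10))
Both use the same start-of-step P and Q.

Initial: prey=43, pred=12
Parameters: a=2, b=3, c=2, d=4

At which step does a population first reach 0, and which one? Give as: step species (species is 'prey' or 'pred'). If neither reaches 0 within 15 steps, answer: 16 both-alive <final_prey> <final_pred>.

Step 1: prey: 43+8-15=36; pred: 12+10-4=18
Step 2: prey: 36+7-19=24; pred: 18+12-7=23
Step 3: prey: 24+4-16=12; pred: 23+11-9=25
Step 4: prey: 12+2-9=5; pred: 25+6-10=21
Step 5: prey: 5+1-3=3; pred: 21+2-8=15
Step 6: prey: 3+0-1=2; pred: 15+0-6=9
Step 7: prey: 2+0-0=2; pred: 9+0-3=6
Step 8: prey: 2+0-0=2; pred: 6+0-2=4
Step 9: prey: 2+0-0=2; pred: 4+0-1=3
Step 10: prey: 2+0-0=2; pred: 3+0-1=2
Step 11: prey: 2+0-0=2; pred: 2+0-0=2
Steps 12-15: state stable at prey=2, pred=2 (no change)
No extinction within 15 steps

Answer: 16 both-alive 2 2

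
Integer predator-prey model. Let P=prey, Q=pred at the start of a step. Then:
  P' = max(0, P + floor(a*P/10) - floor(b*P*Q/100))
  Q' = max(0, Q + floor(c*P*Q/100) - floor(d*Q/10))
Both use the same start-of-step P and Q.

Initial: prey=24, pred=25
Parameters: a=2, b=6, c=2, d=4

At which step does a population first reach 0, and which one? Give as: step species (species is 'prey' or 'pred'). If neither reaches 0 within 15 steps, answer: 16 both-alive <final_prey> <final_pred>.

Answer: 1 prey

Derivation:
Step 1: prey: 24+4-36=0; pred: 25+12-10=27
First extinction: prey at step 1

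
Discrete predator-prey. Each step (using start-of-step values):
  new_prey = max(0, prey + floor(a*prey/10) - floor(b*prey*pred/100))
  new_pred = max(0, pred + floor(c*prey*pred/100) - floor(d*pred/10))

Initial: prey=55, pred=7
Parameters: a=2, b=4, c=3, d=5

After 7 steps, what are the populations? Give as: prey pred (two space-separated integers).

Step 1: prey: 55+11-15=51; pred: 7+11-3=15
Step 2: prey: 51+10-30=31; pred: 15+22-7=30
Step 3: prey: 31+6-37=0; pred: 30+27-15=42
Step 4: prey: 0+0-0=0; pred: 42+0-21=21
Step 5: prey: 0+0-0=0; pred: 21+0-10=11
Step 6: prey: 0+0-0=0; pred: 11+0-5=6
Step 7: prey: 0+0-0=0; pred: 6+0-3=3

Answer: 0 3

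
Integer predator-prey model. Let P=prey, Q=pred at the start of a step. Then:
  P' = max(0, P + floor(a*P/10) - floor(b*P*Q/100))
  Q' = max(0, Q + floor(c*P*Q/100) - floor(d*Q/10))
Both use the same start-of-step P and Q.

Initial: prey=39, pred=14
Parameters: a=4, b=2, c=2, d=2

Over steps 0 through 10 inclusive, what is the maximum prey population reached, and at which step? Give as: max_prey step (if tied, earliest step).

Answer: 44 1

Derivation:
Step 1: prey: 39+15-10=44; pred: 14+10-2=22
Step 2: prey: 44+17-19=42; pred: 22+19-4=37
Step 3: prey: 42+16-31=27; pred: 37+31-7=61
Step 4: prey: 27+10-32=5; pred: 61+32-12=81
Step 5: prey: 5+2-8=0; pred: 81+8-16=73
Step 6: prey: 0+0-0=0; pred: 73+0-14=59
Step 7: prey: 0+0-0=0; pred: 59+0-11=48
Step 8: prey: 0+0-0=0; pred: 48+0-9=39
Step 9: prey: 0+0-0=0; pred: 39+0-7=32
Step 10: prey: 0+0-0=0; pred: 32+0-6=26
Max prey = 44 at step 1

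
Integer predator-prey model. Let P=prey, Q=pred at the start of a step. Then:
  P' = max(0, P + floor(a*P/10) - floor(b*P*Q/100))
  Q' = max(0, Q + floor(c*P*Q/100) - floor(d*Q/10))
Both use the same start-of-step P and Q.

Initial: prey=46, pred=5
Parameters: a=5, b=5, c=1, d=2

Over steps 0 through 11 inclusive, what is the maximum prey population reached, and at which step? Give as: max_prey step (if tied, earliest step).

Step 1: prey: 46+23-11=58; pred: 5+2-1=6
Step 2: prey: 58+29-17=70; pred: 6+3-1=8
Step 3: prey: 70+35-28=77; pred: 8+5-1=12
Step 4: prey: 77+38-46=69; pred: 12+9-2=19
Step 5: prey: 69+34-65=38; pred: 19+13-3=29
Step 6: prey: 38+19-55=2; pred: 29+11-5=35
Step 7: prey: 2+1-3=0; pred: 35+0-7=28
Step 8: prey: 0+0-0=0; pred: 28+0-5=23
Step 9: prey: 0+0-0=0; pred: 23+0-4=19
Step 10: prey: 0+0-0=0; pred: 19+0-3=16
Step 11: prey: 0+0-0=0; pred: 16+0-3=13
Max prey = 77 at step 3

Answer: 77 3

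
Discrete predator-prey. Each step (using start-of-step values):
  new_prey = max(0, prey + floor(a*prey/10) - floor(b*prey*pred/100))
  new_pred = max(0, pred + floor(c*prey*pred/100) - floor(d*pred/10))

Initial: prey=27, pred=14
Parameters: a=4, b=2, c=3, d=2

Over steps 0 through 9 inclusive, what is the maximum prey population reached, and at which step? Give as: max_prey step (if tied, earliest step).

Answer: 30 1

Derivation:
Step 1: prey: 27+10-7=30; pred: 14+11-2=23
Step 2: prey: 30+12-13=29; pred: 23+20-4=39
Step 3: prey: 29+11-22=18; pred: 39+33-7=65
Step 4: prey: 18+7-23=2; pred: 65+35-13=87
Step 5: prey: 2+0-3=0; pred: 87+5-17=75
Step 6: prey: 0+0-0=0; pred: 75+0-15=60
Step 7: prey: 0+0-0=0; pred: 60+0-12=48
Step 8: prey: 0+0-0=0; pred: 48+0-9=39
Step 9: prey: 0+0-0=0; pred: 39+0-7=32
Max prey = 30 at step 1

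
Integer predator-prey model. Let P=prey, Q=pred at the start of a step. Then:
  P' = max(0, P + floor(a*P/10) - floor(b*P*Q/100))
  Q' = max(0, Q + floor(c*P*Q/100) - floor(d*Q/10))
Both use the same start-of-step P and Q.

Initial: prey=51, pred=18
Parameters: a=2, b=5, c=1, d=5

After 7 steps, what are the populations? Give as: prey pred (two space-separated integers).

Answer: 3 1

Derivation:
Step 1: prey: 51+10-45=16; pred: 18+9-9=18
Step 2: prey: 16+3-14=5; pred: 18+2-9=11
Step 3: prey: 5+1-2=4; pred: 11+0-5=6
Step 4: prey: 4+0-1=3; pred: 6+0-3=3
Step 5: prey: 3+0-0=3; pred: 3+0-1=2
Step 6: prey: 3+0-0=3; pred: 2+0-1=1
Step 7: prey: 3+0-0=3; pred: 1+0-0=1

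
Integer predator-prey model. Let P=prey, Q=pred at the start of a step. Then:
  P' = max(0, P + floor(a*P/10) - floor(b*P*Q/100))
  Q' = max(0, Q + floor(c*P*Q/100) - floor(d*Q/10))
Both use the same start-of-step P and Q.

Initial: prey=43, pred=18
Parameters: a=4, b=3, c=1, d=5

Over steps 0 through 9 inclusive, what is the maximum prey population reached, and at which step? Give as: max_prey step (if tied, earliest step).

Step 1: prey: 43+17-23=37; pred: 18+7-9=16
Step 2: prey: 37+14-17=34; pred: 16+5-8=13
Step 3: prey: 34+13-13=34; pred: 13+4-6=11
Step 4: prey: 34+13-11=36; pred: 11+3-5=9
Step 5: prey: 36+14-9=41; pred: 9+3-4=8
Step 6: prey: 41+16-9=48; pred: 8+3-4=7
Step 7: prey: 48+19-10=57; pred: 7+3-3=7
Step 8: prey: 57+22-11=68; pred: 7+3-3=7
Step 9: prey: 68+27-14=81; pred: 7+4-3=8
Max prey = 81 at step 9

Answer: 81 9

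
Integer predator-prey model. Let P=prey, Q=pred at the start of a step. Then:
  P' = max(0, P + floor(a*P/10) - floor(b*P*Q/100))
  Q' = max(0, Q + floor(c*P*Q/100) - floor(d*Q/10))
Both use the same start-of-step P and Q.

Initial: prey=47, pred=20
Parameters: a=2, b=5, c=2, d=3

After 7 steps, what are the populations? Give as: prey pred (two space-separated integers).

Step 1: prey: 47+9-47=9; pred: 20+18-6=32
Step 2: prey: 9+1-14=0; pred: 32+5-9=28
Step 3: prey: 0+0-0=0; pred: 28+0-8=20
Step 4: prey: 0+0-0=0; pred: 20+0-6=14
Step 5: prey: 0+0-0=0; pred: 14+0-4=10
Step 6: prey: 0+0-0=0; pred: 10+0-3=7
Step 7: prey: 0+0-0=0; pred: 7+0-2=5

Answer: 0 5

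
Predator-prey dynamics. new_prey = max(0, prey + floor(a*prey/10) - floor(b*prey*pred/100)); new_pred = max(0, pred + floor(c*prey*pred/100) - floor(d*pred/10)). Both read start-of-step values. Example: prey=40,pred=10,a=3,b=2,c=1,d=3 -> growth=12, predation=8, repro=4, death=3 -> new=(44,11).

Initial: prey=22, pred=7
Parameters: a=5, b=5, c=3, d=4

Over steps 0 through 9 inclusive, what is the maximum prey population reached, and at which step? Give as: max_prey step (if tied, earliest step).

Step 1: prey: 22+11-7=26; pred: 7+4-2=9
Step 2: prey: 26+13-11=28; pred: 9+7-3=13
Step 3: prey: 28+14-18=24; pred: 13+10-5=18
Step 4: prey: 24+12-21=15; pred: 18+12-7=23
Step 5: prey: 15+7-17=5; pred: 23+10-9=24
Step 6: prey: 5+2-6=1; pred: 24+3-9=18
Step 7: prey: 1+0-0=1; pred: 18+0-7=11
Step 8: prey: 1+0-0=1; pred: 11+0-4=7
Step 9: prey: 1+0-0=1; pred: 7+0-2=5
Max prey = 28 at step 2

Answer: 28 2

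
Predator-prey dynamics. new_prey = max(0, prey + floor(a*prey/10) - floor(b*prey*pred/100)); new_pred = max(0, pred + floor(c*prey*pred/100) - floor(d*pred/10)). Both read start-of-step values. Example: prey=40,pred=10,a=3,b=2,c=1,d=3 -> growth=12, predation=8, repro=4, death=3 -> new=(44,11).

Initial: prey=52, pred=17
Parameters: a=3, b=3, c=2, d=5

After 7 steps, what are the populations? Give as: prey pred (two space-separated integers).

Step 1: prey: 52+15-26=41; pred: 17+17-8=26
Step 2: prey: 41+12-31=22; pred: 26+21-13=34
Step 3: prey: 22+6-22=6; pred: 34+14-17=31
Step 4: prey: 6+1-5=2; pred: 31+3-15=19
Step 5: prey: 2+0-1=1; pred: 19+0-9=10
Step 6: prey: 1+0-0=1; pred: 10+0-5=5
Step 7: prey: 1+0-0=1; pred: 5+0-2=3

Answer: 1 3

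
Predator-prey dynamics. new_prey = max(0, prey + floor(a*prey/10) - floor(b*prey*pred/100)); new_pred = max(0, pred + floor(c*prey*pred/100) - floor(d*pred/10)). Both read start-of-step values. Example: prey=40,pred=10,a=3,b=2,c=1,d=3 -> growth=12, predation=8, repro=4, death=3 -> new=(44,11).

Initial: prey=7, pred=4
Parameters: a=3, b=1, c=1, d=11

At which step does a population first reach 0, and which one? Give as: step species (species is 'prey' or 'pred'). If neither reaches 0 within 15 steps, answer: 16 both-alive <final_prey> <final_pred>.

Answer: 1 pred

Derivation:
Step 1: prey: 7+2-0=9; pred: 4+0-4=0
First extinction: pred at step 1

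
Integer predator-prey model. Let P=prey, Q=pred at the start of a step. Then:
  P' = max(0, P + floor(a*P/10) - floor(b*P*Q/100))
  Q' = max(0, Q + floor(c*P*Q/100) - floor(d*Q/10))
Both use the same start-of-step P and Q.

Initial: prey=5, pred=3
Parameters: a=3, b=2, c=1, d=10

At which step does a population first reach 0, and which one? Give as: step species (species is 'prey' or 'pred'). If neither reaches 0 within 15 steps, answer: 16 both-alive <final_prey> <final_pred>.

Step 1: prey: 5+1-0=6; pred: 3+0-3=0
First extinction: pred at step 1

Answer: 1 pred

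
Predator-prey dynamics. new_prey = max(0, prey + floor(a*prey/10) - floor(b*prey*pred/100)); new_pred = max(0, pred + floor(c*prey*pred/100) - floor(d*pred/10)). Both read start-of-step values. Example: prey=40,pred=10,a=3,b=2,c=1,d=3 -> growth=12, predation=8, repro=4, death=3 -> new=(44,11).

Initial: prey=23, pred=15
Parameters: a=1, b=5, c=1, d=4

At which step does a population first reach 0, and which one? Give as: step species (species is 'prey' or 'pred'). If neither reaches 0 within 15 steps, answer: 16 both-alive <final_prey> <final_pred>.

Answer: 16 both-alive 3 2

Derivation:
Step 1: prey: 23+2-17=8; pred: 15+3-6=12
Step 2: prey: 8+0-4=4; pred: 12+0-4=8
Step 3: prey: 4+0-1=3; pred: 8+0-3=5
Step 4: prey: 3+0-0=3; pred: 5+0-2=3
Step 5: prey: 3+0-0=3; pred: 3+0-1=2
Step 6: prey: 3+0-0=3; pred: 2+0-0=2
Steps 7-15: state stable at prey=3, pred=2 (no change)
No extinction within 15 steps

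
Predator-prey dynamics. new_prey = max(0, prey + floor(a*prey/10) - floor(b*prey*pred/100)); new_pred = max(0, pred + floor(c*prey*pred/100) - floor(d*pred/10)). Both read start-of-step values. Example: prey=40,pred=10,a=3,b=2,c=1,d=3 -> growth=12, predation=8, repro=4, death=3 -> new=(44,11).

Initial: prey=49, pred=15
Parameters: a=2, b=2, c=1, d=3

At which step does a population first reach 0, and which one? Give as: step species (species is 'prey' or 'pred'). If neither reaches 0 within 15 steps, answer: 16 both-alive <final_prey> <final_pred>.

Step 1: prey: 49+9-14=44; pred: 15+7-4=18
Step 2: prey: 44+8-15=37; pred: 18+7-5=20
Step 3: prey: 37+7-14=30; pred: 20+7-6=21
Step 4: prey: 30+6-12=24; pred: 21+6-6=21
Step 5: prey: 24+4-10=18; pred: 21+5-6=20
Step 6: prey: 18+3-7=14; pred: 20+3-6=17
Step 7: prey: 14+2-4=12; pred: 17+2-5=14
Step 8: prey: 12+2-3=11; pred: 14+1-4=11
Step 9: prey: 11+2-2=11; pred: 11+1-3=9
Step 10: prey: 11+2-1=12; pred: 9+0-2=7
Step 11: prey: 12+2-1=13; pred: 7+0-2=5
Step 12: prey: 13+2-1=14; pred: 5+0-1=4
Step 13: prey: 14+2-1=15; pred: 4+0-1=3
Step 14: prey: 15+3-0=18; pred: 3+0-0=3
Step 15: prey: 18+3-1=20; pred: 3+0-0=3
No extinction within 15 steps

Answer: 16 both-alive 20 3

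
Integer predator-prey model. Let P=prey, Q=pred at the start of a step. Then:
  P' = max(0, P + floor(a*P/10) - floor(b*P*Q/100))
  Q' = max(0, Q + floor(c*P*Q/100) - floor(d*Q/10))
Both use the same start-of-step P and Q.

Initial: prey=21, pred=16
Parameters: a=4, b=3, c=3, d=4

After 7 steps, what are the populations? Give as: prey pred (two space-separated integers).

Answer: 5 11

Derivation:
Step 1: prey: 21+8-10=19; pred: 16+10-6=20
Step 2: prey: 19+7-11=15; pred: 20+11-8=23
Step 3: prey: 15+6-10=11; pred: 23+10-9=24
Step 4: prey: 11+4-7=8; pred: 24+7-9=22
Step 5: prey: 8+3-5=6; pred: 22+5-8=19
Step 6: prey: 6+2-3=5; pred: 19+3-7=15
Step 7: prey: 5+2-2=5; pred: 15+2-6=11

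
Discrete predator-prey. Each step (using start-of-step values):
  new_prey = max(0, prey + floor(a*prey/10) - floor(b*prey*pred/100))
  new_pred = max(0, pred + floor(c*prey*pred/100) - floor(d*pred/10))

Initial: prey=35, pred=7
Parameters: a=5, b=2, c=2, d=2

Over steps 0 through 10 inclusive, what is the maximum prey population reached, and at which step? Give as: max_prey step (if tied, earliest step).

Answer: 73 3

Derivation:
Step 1: prey: 35+17-4=48; pred: 7+4-1=10
Step 2: prey: 48+24-9=63; pred: 10+9-2=17
Step 3: prey: 63+31-21=73; pred: 17+21-3=35
Step 4: prey: 73+36-51=58; pred: 35+51-7=79
Step 5: prey: 58+29-91=0; pred: 79+91-15=155
Step 6: prey: 0+0-0=0; pred: 155+0-31=124
Step 7: prey: 0+0-0=0; pred: 124+0-24=100
Step 8: prey: 0+0-0=0; pred: 100+0-20=80
Step 9: prey: 0+0-0=0; pred: 80+0-16=64
Step 10: prey: 0+0-0=0; pred: 64+0-12=52
Max prey = 73 at step 3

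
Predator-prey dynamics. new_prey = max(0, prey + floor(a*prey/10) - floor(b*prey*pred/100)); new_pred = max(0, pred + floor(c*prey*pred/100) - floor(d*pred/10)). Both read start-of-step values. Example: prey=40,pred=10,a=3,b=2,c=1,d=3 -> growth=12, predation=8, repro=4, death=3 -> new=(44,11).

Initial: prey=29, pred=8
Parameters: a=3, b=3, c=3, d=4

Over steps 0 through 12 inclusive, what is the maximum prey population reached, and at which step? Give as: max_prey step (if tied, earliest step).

Answer: 31 1

Derivation:
Step 1: prey: 29+8-6=31; pred: 8+6-3=11
Step 2: prey: 31+9-10=30; pred: 11+10-4=17
Step 3: prey: 30+9-15=24; pred: 17+15-6=26
Step 4: prey: 24+7-18=13; pred: 26+18-10=34
Step 5: prey: 13+3-13=3; pred: 34+13-13=34
Step 6: prey: 3+0-3=0; pred: 34+3-13=24
Step 7: prey: 0+0-0=0; pred: 24+0-9=15
Step 8: prey: 0+0-0=0; pred: 15+0-6=9
Step 9: prey: 0+0-0=0; pred: 9+0-3=6
Step 10: prey: 0+0-0=0; pred: 6+0-2=4
Step 11: prey: 0+0-0=0; pred: 4+0-1=3
Step 12: prey: 0+0-0=0; pred: 3+0-1=2
Max prey = 31 at step 1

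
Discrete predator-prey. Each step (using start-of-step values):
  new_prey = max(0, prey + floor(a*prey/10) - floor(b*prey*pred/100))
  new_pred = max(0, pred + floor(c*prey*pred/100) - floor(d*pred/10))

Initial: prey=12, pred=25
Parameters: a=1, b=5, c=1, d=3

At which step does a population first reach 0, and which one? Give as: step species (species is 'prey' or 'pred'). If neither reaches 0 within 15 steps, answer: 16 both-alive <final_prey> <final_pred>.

Step 1: prey: 12+1-15=0; pred: 25+3-7=21
First extinction: prey at step 1

Answer: 1 prey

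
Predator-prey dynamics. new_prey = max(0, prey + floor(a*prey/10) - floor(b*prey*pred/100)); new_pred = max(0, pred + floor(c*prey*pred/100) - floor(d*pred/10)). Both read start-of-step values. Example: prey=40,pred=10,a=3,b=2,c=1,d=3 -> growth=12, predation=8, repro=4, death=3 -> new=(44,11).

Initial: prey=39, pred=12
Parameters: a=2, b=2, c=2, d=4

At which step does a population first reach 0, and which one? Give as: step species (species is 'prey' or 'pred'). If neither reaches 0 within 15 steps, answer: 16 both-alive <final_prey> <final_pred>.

Step 1: prey: 39+7-9=37; pred: 12+9-4=17
Step 2: prey: 37+7-12=32; pred: 17+12-6=23
Step 3: prey: 32+6-14=24; pred: 23+14-9=28
Step 4: prey: 24+4-13=15; pred: 28+13-11=30
Step 5: prey: 15+3-9=9; pred: 30+9-12=27
Step 6: prey: 9+1-4=6; pred: 27+4-10=21
Step 7: prey: 6+1-2=5; pred: 21+2-8=15
Step 8: prey: 5+1-1=5; pred: 15+1-6=10
Step 9: prey: 5+1-1=5; pred: 10+1-4=7
Step 10: prey: 5+1-0=6; pred: 7+0-2=5
Step 11: prey: 6+1-0=7; pred: 5+0-2=3
Step 12: prey: 7+1-0=8; pred: 3+0-1=2
Step 13: prey: 8+1-0=9; pred: 2+0-0=2
Step 14: prey: 9+1-0=10; pred: 2+0-0=2
Step 15: prey: 10+2-0=12; pred: 2+0-0=2
No extinction within 15 steps

Answer: 16 both-alive 12 2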